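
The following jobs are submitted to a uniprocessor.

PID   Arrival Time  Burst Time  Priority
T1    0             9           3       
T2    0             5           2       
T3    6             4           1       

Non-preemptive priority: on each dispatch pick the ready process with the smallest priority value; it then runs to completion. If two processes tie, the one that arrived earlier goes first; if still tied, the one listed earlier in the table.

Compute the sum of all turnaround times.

31

Schedule: | T2 0-5 | T1 5-14 | T3 14-18 |
Completion: T1=14  T2=5  T3=18
Turnaround (C−A): T1=14  T2=5  T3=12
Turnaround = completion − arrival: T1=14, T2=5, T3=12
Total turnaround = 14 + 5 + 12 = 31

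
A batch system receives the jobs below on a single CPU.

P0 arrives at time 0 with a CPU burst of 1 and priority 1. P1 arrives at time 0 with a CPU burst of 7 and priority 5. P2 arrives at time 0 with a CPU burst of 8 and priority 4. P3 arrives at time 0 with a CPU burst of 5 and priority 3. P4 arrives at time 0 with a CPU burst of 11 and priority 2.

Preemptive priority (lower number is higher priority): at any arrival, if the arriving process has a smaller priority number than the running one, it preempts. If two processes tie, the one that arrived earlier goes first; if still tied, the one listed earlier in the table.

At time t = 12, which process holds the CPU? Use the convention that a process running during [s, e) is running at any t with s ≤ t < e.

Schedule: | P0 0-1 | P4 1-12 | P3 12-17 | P2 17-25 | P1 25-32 |
Completion: P0=1  P1=32  P2=25  P3=17  P4=12
Turnaround (C−A): P0=1  P1=32  P2=25  P3=17  P4=12

P3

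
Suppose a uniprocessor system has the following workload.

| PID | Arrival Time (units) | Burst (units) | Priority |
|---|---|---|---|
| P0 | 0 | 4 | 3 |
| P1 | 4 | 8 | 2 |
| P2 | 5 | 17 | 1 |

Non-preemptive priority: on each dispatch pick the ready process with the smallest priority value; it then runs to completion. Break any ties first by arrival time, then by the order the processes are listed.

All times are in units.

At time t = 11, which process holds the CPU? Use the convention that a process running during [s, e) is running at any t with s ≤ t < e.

Schedule: | P0 0-4 | P1 4-12 | P2 12-29 |
Completion: P0=4  P1=12  P2=29
Turnaround (C−A): P0=4  P1=8  P2=24

P1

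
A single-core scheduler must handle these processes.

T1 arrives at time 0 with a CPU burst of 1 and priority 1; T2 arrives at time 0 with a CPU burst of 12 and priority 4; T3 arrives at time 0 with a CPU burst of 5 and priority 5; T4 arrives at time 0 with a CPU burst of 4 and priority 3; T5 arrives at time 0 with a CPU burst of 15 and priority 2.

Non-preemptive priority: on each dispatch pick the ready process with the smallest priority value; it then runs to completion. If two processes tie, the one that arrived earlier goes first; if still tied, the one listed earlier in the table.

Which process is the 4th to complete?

Schedule: | T1 0-1 | T5 1-16 | T4 16-20 | T2 20-32 | T3 32-37 |
Completion: T1=1  T2=32  T3=37  T4=20  T5=16
Finish order: T1 → T5 → T4 → T2 → T3

T2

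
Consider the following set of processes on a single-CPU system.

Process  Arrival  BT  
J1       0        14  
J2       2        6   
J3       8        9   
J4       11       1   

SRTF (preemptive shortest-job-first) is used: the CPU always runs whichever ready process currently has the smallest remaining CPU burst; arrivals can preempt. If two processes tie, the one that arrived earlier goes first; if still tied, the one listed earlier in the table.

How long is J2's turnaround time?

Gantt: | J1 0-2 | J2 2-8 | J3 8-11 | J4 11-12 | J3 12-18 | J1 18-30 |
Completion: J1=30  J2=8  J3=18  J4=12
Turnaround (C−A): J1=30  J2=6  J3=10  J4=1
Turnaround(J2) = completion − arrival = 8 − 2 = 6

6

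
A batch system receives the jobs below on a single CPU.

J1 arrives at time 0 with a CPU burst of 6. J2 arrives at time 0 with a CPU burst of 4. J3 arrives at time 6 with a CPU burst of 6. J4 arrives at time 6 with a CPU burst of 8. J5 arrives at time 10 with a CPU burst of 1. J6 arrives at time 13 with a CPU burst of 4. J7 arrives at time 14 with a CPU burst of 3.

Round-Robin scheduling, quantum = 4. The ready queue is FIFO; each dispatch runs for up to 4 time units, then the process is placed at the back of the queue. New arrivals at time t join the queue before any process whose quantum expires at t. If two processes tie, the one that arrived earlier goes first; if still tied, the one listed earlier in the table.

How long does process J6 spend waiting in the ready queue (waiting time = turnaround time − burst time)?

6

Timeline: | J1 0-4 | J2 4-8 | J1 8-10 | J3 10-14 | J4 14-18 | J5 18-19 | J6 19-23 | J7 23-26 | J3 26-28 | J4 28-32 |
Completion: J1=10  J2=8  J3=28  J4=32  J5=19  J6=23  J7=26
Waiting(J6) = turnaround − burst = 10 − 4 = 6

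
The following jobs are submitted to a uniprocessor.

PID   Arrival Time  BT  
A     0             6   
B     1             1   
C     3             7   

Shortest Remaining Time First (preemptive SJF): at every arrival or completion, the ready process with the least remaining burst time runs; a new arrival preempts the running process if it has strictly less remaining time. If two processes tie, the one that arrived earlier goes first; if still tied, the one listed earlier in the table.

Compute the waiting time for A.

Timeline: | A 0-1 | B 1-2 | A 2-7 | C 7-14 |
Completion: A=7  B=2  C=14
Waiting(A) = turnaround − burst = 7 − 6 = 1

1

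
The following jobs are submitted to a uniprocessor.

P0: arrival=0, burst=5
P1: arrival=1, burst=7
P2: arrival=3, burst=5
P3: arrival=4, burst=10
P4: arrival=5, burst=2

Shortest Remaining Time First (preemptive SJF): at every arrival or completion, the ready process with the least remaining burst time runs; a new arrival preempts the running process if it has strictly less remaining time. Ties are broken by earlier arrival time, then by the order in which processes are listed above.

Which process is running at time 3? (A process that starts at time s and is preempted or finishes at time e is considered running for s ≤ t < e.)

Timeline: | P0 0-5 | P4 5-7 | P2 7-12 | P1 12-19 | P3 19-29 |
Completion: P0=5  P1=19  P2=12  P3=29  P4=7
Turnaround (C−A): P0=5  P1=18  P2=9  P3=25  P4=2

P0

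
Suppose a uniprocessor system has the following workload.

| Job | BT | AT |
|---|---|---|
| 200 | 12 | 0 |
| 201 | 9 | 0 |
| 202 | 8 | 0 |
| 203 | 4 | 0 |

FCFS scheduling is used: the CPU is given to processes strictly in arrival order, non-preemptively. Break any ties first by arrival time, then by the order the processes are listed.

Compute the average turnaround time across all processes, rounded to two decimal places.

23.75

Gantt: | 200 0-12 | 201 12-21 | 202 21-29 | 203 29-33 |
Completion: 200=12  201=21  202=29  203=33
Turnaround (C−A): 200=12  201=21  202=29  203=33
Turnaround times: 200=12, 201=21, 202=29, 203=33
Average turnaround = (12+21+29+33) / 4 = 95/4 = 23.75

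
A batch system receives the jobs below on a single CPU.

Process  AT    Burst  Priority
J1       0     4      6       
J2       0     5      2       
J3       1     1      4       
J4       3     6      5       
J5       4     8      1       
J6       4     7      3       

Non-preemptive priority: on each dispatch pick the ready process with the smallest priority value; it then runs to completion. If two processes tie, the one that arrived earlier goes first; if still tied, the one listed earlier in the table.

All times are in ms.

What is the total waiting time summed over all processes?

Gantt: | J2 0-5 | J5 5-13 | J6 13-20 | J3 20-21 | J4 21-27 | J1 27-31 |
Completion: J1=31  J2=5  J3=21  J4=27  J5=13  J6=20
Turnaround (C−A): J1=31  J2=5  J3=20  J4=24  J5=9  J6=16
Waiting = turnaround − burst: J1=27, J2=0, J3=19, J4=18, J5=1, J6=9
Total waiting = 27 + 0 + 19 + 18 + 1 + 9 = 74

74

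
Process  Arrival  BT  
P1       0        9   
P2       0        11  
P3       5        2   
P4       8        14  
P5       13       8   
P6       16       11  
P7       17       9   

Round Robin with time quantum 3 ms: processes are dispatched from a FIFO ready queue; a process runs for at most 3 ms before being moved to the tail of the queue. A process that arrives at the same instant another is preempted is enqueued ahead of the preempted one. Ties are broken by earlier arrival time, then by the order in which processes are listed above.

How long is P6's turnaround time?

46

Gantt: | P1 0-3 | P2 3-6 | P1 6-9 | P3 9-11 | P2 11-14 | P4 14-17 | P1 17-20 | P5 20-23 | P2 23-26 | P6 26-29 | P7 29-32 | P4 32-35 | P5 35-38 | P2 38-40 | P6 40-43 | P7 43-46 | P4 46-49 | P5 49-51 | P6 51-54 | P7 54-57 | P4 57-60 | P6 60-62 | P4 62-64 |
Completion: P1=20  P2=40  P3=11  P4=64  P5=51  P6=62  P7=57
Turnaround(P6) = completion − arrival = 62 − 16 = 46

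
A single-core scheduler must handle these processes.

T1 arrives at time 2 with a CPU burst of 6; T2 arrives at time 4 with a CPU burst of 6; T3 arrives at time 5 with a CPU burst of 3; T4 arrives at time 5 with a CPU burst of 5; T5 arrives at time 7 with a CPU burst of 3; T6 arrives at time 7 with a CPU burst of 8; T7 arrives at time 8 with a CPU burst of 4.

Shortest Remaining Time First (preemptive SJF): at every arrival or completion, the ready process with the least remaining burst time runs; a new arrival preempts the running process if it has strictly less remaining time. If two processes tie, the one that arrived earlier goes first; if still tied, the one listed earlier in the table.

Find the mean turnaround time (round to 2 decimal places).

Timeline: | idle 0-2 | T1 2-8 | T3 8-11 | T5 11-14 | T7 14-18 | T4 18-23 | T2 23-29 | T6 29-37 |
Completion: T1=8  T2=29  T3=11  T4=23  T5=14  T6=37  T7=18
Turnaround times: T1=6, T2=25, T3=6, T4=18, T5=7, T6=30, T7=10
Average turnaround = (6+25+6+18+7+30+10) / 7 = 102/7 = 14.57

14.57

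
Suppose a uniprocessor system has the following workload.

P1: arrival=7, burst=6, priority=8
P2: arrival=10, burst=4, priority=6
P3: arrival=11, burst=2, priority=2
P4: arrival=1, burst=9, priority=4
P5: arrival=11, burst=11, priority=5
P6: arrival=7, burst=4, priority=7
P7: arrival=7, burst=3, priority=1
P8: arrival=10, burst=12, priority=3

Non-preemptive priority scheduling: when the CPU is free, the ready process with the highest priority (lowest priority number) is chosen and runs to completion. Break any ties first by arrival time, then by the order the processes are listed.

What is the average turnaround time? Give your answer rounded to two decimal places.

Gantt: | idle 0-1 | P4 1-10 | P7 10-13 | P3 13-15 | P8 15-27 | P5 27-38 | P2 38-42 | P6 42-46 | P1 46-52 |
Completion: P1=52  P2=42  P3=15  P4=10  P5=38  P6=46  P7=13  P8=27
Turnaround (C−A): P1=45  P2=32  P3=4  P4=9  P5=27  P6=39  P7=6  P8=17
Turnaround times: P1=45, P2=32, P3=4, P4=9, P5=27, P6=39, P7=6, P8=17
Average turnaround = (45+32+4+9+27+39+6+17) / 8 = 179/8 = 22.38

22.38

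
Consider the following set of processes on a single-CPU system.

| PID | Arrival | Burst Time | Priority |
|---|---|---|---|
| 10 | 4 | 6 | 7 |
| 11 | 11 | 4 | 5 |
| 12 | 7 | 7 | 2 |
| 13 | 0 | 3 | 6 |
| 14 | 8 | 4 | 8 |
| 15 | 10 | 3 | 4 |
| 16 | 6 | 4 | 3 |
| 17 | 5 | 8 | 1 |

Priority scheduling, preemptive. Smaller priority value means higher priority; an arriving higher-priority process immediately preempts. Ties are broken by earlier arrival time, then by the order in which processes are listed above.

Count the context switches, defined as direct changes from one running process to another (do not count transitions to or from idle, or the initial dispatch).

7

Timeline: | 13 0-3 | idle 3-4 | 10 4-5 | 17 5-13 | 12 13-20 | 16 20-24 | 15 24-27 | 11 27-31 | 10 31-36 | 14 36-40 |
Completion: 10=36  11=31  12=20  13=3  14=40  15=27  16=24  17=13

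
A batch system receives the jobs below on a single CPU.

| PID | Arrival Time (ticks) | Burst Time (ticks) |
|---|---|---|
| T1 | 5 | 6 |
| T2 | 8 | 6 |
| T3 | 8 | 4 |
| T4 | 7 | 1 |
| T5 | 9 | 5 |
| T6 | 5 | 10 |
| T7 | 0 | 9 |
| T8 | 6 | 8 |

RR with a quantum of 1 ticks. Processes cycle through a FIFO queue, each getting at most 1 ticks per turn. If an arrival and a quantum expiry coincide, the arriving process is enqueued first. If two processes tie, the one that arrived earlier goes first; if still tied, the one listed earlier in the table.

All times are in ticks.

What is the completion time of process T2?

Gantt: | T7 0-5 | T1 5-6 | T6 6-7 | T7 7-8 | T8 8-9 | T1 9-10 | T4 10-11 | T6 11-12 | T2 12-13 | T3 13-14 | T7 14-15 | T5 15-16 | T8 16-17 | T1 17-18 | T6 18-19 | T2 19-20 | T3 20-21 | T7 21-22 | T5 22-23 | T8 23-24 | T1 24-25 | T6 25-26 | T2 26-27 | T3 27-28 | T7 28-29 | T5 29-30 | T8 30-31 | T1 31-32 | T6 32-33 | T2 33-34 | T3 34-35 | T5 35-36 | T8 36-37 | T1 37-38 | T6 38-39 | T2 39-40 | T5 40-41 | T8 41-42 | T6 42-43 | T2 43-44 | T8 44-45 | T6 45-46 | T8 46-47 | T6 47-49 |
Completion: T1=38  T2=44  T3=35  T4=11  T5=41  T6=49  T7=29  T8=47
Turnaround (C−A): T1=33  T2=36  T3=27  T4=4  T5=32  T6=44  T7=29  T8=41

44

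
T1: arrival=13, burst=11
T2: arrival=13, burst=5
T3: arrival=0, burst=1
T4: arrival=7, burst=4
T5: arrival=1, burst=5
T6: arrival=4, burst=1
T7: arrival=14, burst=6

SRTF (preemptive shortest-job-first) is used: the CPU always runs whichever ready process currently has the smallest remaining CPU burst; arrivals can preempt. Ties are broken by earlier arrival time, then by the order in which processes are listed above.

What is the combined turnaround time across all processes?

49

Schedule: | T3 0-1 | T5 1-4 | T6 4-5 | T5 5-7 | T4 7-11 | idle 11-13 | T2 13-18 | T7 18-24 | T1 24-35 |
Completion: T1=35  T2=18  T3=1  T4=11  T5=7  T6=5  T7=24
Turnaround = completion − arrival: T1=22, T2=5, T3=1, T4=4, T5=6, T6=1, T7=10
Total turnaround = 22 + 5 + 1 + 4 + 6 + 1 + 10 = 49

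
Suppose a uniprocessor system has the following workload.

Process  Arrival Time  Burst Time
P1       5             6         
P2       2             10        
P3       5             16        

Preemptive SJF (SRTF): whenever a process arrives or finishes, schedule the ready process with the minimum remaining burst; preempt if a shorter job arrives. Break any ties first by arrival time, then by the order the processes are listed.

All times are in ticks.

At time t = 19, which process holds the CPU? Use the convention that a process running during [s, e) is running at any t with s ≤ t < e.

P3

Schedule: | idle 0-2 | P2 2-5 | P1 5-11 | P2 11-18 | P3 18-34 |
Completion: P1=11  P2=18  P3=34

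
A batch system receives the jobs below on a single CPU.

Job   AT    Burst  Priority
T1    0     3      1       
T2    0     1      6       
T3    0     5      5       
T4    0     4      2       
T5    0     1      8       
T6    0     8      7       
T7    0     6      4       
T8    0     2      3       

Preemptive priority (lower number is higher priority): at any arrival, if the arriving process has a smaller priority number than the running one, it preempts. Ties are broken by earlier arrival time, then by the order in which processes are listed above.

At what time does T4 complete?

7

Schedule: | T1 0-3 | T4 3-7 | T8 7-9 | T7 9-15 | T3 15-20 | T2 20-21 | T6 21-29 | T5 29-30 |
Completion: T1=3  T2=21  T3=20  T4=7  T5=30  T6=29  T7=15  T8=9
Turnaround (C−A): T1=3  T2=21  T3=20  T4=7  T5=30  T6=29  T7=15  T8=9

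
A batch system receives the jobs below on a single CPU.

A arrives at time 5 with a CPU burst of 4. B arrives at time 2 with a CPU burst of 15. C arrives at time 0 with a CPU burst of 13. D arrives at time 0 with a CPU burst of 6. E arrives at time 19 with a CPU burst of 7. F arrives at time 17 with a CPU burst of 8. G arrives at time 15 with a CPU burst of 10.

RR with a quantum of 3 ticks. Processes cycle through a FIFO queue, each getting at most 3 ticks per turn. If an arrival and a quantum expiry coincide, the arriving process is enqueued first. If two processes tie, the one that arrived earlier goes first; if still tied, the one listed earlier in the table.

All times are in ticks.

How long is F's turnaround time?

41

Schedule: | C 0-3 | D 3-6 | B 6-9 | C 9-12 | A 12-15 | D 15-18 | B 18-21 | C 21-24 | G 24-27 | A 27-28 | F 28-31 | E 31-34 | B 34-37 | C 37-40 | G 40-43 | F 43-46 | E 46-49 | B 49-52 | C 52-53 | G 53-56 | F 56-58 | E 58-59 | B 59-62 | G 62-63 |
Completion: A=28  B=62  C=53  D=18  E=59  F=58  G=63
Turnaround (C−A): A=23  B=60  C=53  D=18  E=40  F=41  G=48
Turnaround(F) = completion − arrival = 58 − 17 = 41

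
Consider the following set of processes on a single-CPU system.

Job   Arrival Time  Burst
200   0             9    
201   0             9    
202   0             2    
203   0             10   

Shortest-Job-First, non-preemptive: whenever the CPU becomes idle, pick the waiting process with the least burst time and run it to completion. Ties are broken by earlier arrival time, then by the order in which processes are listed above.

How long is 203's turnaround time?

Schedule: | 202 0-2 | 200 2-11 | 201 11-20 | 203 20-30 |
Completion: 200=11  201=20  202=2  203=30
Turnaround (C−A): 200=11  201=20  202=2  203=30
Turnaround(203) = completion − arrival = 30 − 0 = 30

30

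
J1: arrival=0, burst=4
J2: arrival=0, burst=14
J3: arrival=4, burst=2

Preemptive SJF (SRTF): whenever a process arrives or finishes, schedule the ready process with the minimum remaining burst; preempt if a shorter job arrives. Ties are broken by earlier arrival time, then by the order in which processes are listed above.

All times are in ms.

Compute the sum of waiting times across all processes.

Gantt: | J1 0-4 | J3 4-6 | J2 6-20 |
Completion: J1=4  J2=20  J3=6
Turnaround (C−A): J1=4  J2=20  J3=2
Waiting = turnaround − burst: J1=0, J2=6, J3=0
Total waiting = 0 + 6 + 0 = 6

6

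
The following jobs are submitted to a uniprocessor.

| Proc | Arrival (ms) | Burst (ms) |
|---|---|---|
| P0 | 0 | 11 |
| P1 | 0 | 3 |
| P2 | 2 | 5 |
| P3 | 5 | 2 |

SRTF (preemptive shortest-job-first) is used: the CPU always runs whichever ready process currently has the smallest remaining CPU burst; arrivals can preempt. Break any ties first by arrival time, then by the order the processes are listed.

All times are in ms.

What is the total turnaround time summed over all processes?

34

Gantt: | P1 0-3 | P2 3-5 | P3 5-7 | P2 7-10 | P0 10-21 |
Completion: P0=21  P1=3  P2=10  P3=7
Turnaround (C−A): P0=21  P1=3  P2=8  P3=2
Turnaround = completion − arrival: P0=21, P1=3, P2=8, P3=2
Total turnaround = 21 + 3 + 8 + 2 = 34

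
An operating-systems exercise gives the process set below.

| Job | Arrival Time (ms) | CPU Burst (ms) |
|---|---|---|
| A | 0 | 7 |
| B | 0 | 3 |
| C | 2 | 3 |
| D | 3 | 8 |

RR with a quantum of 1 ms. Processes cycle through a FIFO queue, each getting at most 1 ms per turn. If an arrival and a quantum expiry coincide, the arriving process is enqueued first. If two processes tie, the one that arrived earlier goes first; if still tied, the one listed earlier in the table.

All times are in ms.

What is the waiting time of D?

10

Timeline: | A 0-1 | B 1-2 | A 2-3 | C 3-4 | B 4-5 | D 5-6 | A 6-7 | C 7-8 | B 8-9 | D 9-10 | A 10-11 | C 11-12 | D 12-13 | A 13-14 | D 14-15 | A 15-16 | D 16-17 | A 17-18 | D 18-21 |
Completion: A=18  B=9  C=12  D=21
Turnaround (C−A): A=18  B=9  C=10  D=18
Waiting(D) = turnaround − burst = 18 − 8 = 10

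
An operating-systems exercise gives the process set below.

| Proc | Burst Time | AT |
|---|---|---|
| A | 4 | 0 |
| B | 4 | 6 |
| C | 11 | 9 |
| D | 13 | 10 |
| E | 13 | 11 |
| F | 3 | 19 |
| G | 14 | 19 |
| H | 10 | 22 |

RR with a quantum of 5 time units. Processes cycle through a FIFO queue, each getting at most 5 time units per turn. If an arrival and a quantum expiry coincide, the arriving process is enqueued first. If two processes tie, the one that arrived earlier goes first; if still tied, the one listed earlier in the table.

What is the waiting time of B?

Gantt: | A 0-4 | idle 4-6 | B 6-10 | C 10-15 | D 15-20 | E 20-25 | C 25-30 | F 30-33 | G 33-38 | D 38-43 | H 43-48 | E 48-53 | C 53-54 | G 54-59 | D 59-62 | H 62-67 | E 67-70 | G 70-74 |
Completion: A=4  B=10  C=54  D=62  E=70  F=33  G=74  H=67
Waiting(B) = turnaround − burst = 4 − 4 = 0

0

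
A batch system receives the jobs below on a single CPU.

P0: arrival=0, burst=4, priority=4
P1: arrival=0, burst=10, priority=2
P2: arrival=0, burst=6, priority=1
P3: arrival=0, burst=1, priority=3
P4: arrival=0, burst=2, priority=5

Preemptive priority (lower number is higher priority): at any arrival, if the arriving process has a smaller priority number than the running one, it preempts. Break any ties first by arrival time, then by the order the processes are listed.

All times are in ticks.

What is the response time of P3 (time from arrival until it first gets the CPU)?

16

Timeline: | P2 0-6 | P1 6-16 | P3 16-17 | P0 17-21 | P4 21-23 |
Completion: P0=21  P1=16  P2=6  P3=17  P4=23
Turnaround (C−A): P0=21  P1=16  P2=6  P3=17  P4=23
Response(P3) = first start − arrival = 16 − 0 = 16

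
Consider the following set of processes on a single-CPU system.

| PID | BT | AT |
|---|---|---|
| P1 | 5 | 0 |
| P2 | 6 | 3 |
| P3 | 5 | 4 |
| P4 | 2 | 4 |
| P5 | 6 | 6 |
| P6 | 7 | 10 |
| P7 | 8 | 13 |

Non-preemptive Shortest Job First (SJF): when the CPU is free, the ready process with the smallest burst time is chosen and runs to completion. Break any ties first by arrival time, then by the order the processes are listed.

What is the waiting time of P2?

Timeline: | P1 0-5 | P4 5-7 | P3 7-12 | P2 12-18 | P5 18-24 | P6 24-31 | P7 31-39 |
Completion: P1=5  P2=18  P3=12  P4=7  P5=24  P6=31  P7=39
Waiting(P2) = turnaround − burst = 15 − 6 = 9

9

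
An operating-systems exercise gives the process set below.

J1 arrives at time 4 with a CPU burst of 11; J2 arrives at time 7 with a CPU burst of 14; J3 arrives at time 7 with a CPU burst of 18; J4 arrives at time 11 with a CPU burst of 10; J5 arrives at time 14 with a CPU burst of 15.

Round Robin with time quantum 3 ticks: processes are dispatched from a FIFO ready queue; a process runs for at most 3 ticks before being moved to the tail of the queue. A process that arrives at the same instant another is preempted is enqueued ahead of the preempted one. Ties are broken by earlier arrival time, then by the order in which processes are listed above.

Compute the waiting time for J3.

Schedule: | idle 0-4 | J1 4-7 | J2 7-10 | J3 10-13 | J1 13-16 | J2 16-19 | J4 19-22 | J3 22-25 | J5 25-28 | J1 28-31 | J2 31-34 | J4 34-37 | J3 37-40 | J5 40-43 | J1 43-45 | J2 45-48 | J4 48-51 | J3 51-54 | J5 54-57 | J2 57-59 | J4 59-60 | J3 60-63 | J5 63-66 | J3 66-69 | J5 69-72 |
Completion: J1=45  J2=59  J3=69  J4=60  J5=72
Turnaround (C−A): J1=41  J2=52  J3=62  J4=49  J5=58
Waiting(J3) = turnaround − burst = 62 − 18 = 44

44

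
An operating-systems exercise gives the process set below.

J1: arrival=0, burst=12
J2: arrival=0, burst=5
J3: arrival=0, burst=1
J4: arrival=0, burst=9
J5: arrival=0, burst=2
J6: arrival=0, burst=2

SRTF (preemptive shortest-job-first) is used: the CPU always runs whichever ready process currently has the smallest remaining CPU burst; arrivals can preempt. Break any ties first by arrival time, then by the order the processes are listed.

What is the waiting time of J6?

3

Schedule: | J3 0-1 | J5 1-3 | J6 3-5 | J2 5-10 | J4 10-19 | J1 19-31 |
Completion: J1=31  J2=10  J3=1  J4=19  J5=3  J6=5
Turnaround (C−A): J1=31  J2=10  J3=1  J4=19  J5=3  J6=5
Waiting(J6) = turnaround − burst = 5 − 2 = 3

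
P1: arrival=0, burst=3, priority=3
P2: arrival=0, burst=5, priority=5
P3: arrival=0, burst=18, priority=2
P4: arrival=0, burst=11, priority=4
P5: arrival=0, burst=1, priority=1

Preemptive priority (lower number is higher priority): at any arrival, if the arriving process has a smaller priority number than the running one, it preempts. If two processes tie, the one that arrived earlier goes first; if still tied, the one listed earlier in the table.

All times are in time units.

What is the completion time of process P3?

Schedule: | P5 0-1 | P3 1-19 | P1 19-22 | P4 22-33 | P2 33-38 |
Completion: P1=22  P2=38  P3=19  P4=33  P5=1
Turnaround (C−A): P1=22  P2=38  P3=19  P4=33  P5=1

19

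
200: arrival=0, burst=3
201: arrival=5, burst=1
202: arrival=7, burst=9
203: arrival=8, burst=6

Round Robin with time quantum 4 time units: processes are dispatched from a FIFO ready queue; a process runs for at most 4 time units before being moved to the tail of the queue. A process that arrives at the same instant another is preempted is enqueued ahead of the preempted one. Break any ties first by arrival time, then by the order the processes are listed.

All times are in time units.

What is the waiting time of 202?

6

Gantt: | 200 0-3 | idle 3-5 | 201 5-6 | idle 6-7 | 202 7-11 | 203 11-15 | 202 15-19 | 203 19-21 | 202 21-22 |
Completion: 200=3  201=6  202=22  203=21
Turnaround (C−A): 200=3  201=1  202=15  203=13
Waiting(202) = turnaround − burst = 15 − 9 = 6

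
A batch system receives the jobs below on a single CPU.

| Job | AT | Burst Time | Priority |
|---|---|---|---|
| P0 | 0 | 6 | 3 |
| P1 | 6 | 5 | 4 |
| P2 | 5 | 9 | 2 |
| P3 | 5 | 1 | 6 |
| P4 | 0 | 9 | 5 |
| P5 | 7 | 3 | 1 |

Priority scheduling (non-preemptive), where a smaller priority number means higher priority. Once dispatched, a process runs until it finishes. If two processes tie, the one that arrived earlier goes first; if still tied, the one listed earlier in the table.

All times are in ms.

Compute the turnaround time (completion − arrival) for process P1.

17

Schedule: | P0 0-6 | P2 6-15 | P5 15-18 | P1 18-23 | P4 23-32 | P3 32-33 |
Completion: P0=6  P1=23  P2=15  P3=33  P4=32  P5=18
Turnaround (C−A): P0=6  P1=17  P2=10  P3=28  P4=32  P5=11
Turnaround(P1) = completion − arrival = 23 − 6 = 17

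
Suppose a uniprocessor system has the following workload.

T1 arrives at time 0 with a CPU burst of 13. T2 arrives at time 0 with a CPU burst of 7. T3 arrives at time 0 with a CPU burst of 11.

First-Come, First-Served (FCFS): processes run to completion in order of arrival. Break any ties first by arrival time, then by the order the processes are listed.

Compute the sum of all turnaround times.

64

Schedule: | T1 0-13 | T2 13-20 | T3 20-31 |
Completion: T1=13  T2=20  T3=31
Turnaround (C−A): T1=13  T2=20  T3=31
Turnaround = completion − arrival: T1=13, T2=20, T3=31
Total turnaround = 13 + 20 + 31 = 64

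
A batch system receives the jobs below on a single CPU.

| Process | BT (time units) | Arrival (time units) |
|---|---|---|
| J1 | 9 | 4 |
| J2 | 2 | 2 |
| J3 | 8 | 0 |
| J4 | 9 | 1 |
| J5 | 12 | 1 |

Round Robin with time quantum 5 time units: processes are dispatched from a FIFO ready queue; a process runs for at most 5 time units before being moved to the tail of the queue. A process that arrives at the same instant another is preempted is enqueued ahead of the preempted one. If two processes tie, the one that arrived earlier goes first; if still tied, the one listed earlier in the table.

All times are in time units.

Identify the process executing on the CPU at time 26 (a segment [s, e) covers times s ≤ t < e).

Schedule: | J3 0-5 | J4 5-10 | J5 10-15 | J2 15-17 | J1 17-22 | J3 22-25 | J4 25-29 | J5 29-34 | J1 34-38 | J5 38-40 |
Completion: J1=38  J2=17  J3=25  J4=29  J5=40
Turnaround (C−A): J1=34  J2=15  J3=25  J4=28  J5=39

J4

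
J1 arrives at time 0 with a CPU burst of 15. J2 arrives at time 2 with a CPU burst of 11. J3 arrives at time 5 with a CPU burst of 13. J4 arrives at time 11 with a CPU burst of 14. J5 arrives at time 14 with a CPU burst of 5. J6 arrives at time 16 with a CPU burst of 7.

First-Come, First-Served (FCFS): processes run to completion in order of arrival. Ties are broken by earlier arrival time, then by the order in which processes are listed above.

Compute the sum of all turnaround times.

Timeline: | J1 0-15 | J2 15-26 | J3 26-39 | J4 39-53 | J5 53-58 | J6 58-65 |
Completion: J1=15  J2=26  J3=39  J4=53  J5=58  J6=65
Turnaround (C−A): J1=15  J2=24  J3=34  J4=42  J5=44  J6=49
Turnaround = completion − arrival: J1=15, J2=24, J3=34, J4=42, J5=44, J6=49
Total turnaround = 15 + 24 + 34 + 42 + 44 + 49 = 208

208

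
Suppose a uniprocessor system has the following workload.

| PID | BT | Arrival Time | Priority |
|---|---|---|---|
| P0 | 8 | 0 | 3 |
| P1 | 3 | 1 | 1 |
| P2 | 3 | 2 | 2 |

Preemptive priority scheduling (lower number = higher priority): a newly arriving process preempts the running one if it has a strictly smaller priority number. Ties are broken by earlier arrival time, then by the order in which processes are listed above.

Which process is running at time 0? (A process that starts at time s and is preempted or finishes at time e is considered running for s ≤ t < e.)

Timeline: | P0 0-1 | P1 1-4 | P2 4-7 | P0 7-14 |
Completion: P0=14  P1=4  P2=7
Turnaround (C−A): P0=14  P1=3  P2=5

P0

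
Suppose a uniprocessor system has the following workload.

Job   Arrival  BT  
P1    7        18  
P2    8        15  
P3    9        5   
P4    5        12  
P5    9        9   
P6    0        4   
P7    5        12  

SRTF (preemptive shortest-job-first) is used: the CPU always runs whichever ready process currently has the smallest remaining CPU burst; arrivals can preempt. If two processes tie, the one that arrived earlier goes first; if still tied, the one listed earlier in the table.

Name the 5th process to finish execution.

P7

Timeline: | P6 0-4 | idle 4-5 | P4 5-9 | P3 9-14 | P4 14-22 | P5 22-31 | P7 31-43 | P2 43-58 | P1 58-76 |
Completion: P1=76  P2=58  P3=14  P4=22  P5=31  P6=4  P7=43
Finish order: P6 → P3 → P4 → P5 → P7 → P2 → P1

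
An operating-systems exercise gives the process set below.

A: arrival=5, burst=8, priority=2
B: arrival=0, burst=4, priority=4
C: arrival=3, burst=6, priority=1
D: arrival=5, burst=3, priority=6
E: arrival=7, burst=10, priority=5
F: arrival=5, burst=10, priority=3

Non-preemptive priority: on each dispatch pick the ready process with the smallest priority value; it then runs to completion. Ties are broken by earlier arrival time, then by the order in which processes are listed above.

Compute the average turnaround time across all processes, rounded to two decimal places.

19.00

Schedule: | B 0-4 | C 4-10 | A 10-18 | F 18-28 | E 28-38 | D 38-41 |
Completion: A=18  B=4  C=10  D=41  E=38  F=28
Turnaround (C−A): A=13  B=4  C=7  D=36  E=31  F=23
Turnaround times: A=13, B=4, C=7, D=36, E=31, F=23
Average turnaround = (13+4+7+36+31+23) / 6 = 114/6 = 19.00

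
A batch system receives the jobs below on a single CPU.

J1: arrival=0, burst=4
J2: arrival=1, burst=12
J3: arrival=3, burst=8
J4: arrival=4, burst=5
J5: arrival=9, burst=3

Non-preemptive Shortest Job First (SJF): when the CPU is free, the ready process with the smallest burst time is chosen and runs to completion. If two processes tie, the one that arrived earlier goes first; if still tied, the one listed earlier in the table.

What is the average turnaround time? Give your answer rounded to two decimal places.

Schedule: | J1 0-4 | J4 4-9 | J5 9-12 | J3 12-20 | J2 20-32 |
Completion: J1=4  J2=32  J3=20  J4=9  J5=12
Turnaround (C−A): J1=4  J2=31  J3=17  J4=5  J5=3
Turnaround times: J1=4, J2=31, J3=17, J4=5, J5=3
Average turnaround = (4+31+17+5+3) / 5 = 60/5 = 12.00

12.00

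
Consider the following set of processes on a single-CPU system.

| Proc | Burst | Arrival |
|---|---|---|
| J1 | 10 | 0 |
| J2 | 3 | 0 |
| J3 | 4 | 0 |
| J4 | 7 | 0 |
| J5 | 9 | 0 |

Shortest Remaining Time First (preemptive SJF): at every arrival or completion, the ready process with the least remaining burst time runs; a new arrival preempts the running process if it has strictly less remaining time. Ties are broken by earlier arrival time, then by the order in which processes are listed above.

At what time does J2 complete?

Gantt: | J2 0-3 | J3 3-7 | J4 7-14 | J5 14-23 | J1 23-33 |
Completion: J1=33  J2=3  J3=7  J4=14  J5=23
Turnaround (C−A): J1=33  J2=3  J3=7  J4=14  J5=23

3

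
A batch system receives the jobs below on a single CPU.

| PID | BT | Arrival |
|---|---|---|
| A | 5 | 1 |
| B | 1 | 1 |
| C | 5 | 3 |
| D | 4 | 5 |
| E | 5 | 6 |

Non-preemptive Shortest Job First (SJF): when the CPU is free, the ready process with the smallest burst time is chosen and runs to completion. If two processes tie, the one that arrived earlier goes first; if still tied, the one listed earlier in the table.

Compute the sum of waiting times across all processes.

21

Timeline: | idle 0-1 | B 1-2 | A 2-7 | D 7-11 | C 11-16 | E 16-21 |
Completion: A=7  B=2  C=16  D=11  E=21
Waiting = turnaround − burst: A=1, B=0, C=8, D=2, E=10
Total waiting = 1 + 0 + 8 + 2 + 10 = 21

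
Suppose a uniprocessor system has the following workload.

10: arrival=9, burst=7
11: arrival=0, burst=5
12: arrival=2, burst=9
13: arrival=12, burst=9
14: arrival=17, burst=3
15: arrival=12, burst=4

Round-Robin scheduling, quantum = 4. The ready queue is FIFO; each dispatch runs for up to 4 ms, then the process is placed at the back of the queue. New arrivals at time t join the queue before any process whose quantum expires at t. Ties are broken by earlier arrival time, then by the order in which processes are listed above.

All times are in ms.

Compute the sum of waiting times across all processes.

69

Schedule: | 11 0-4 | 12 4-8 | 11 8-9 | 12 9-13 | 10 13-17 | 13 17-21 | 15 21-25 | 12 25-26 | 14 26-29 | 10 29-32 | 13 32-37 |
Completion: 10=32  11=9  12=26  13=37  14=29  15=25
Waiting = turnaround − burst: 10=16, 11=4, 12=15, 13=16, 14=9, 15=9
Total waiting = 16 + 4 + 15 + 16 + 9 + 9 = 69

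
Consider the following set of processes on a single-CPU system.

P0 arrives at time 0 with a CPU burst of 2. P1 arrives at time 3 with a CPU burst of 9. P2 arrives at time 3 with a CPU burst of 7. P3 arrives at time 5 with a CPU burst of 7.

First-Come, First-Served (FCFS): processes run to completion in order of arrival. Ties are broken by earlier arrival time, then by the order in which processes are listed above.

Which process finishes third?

Timeline: | P0 0-2 | idle 2-3 | P1 3-12 | P2 12-19 | P3 19-26 |
Completion: P0=2  P1=12  P2=19  P3=26
Turnaround (C−A): P0=2  P1=9  P2=16  P3=21
Finish order: P0 → P1 → P2 → P3

P2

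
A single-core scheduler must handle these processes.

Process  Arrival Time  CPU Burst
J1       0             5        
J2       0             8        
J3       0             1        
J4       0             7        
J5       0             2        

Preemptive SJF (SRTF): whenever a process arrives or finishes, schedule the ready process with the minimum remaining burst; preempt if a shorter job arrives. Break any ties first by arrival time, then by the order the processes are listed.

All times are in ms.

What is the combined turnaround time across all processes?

Gantt: | J3 0-1 | J5 1-3 | J1 3-8 | J4 8-15 | J2 15-23 |
Completion: J1=8  J2=23  J3=1  J4=15  J5=3
Turnaround = completion − arrival: J1=8, J2=23, J3=1, J4=15, J5=3
Total turnaround = 8 + 23 + 1 + 15 + 3 = 50

50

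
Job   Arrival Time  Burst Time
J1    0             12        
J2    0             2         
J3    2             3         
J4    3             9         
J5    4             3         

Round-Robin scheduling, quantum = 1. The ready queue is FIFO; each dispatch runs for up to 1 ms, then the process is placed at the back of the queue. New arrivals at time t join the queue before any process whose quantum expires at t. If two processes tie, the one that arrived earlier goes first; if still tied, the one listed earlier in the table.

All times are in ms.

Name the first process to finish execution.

J2

Gantt: | J1 0-1 | J2 1-2 | J1 2-3 | J3 3-4 | J2 4-5 | J4 5-6 | J1 6-7 | J5 7-8 | J3 8-9 | J4 9-10 | J1 10-11 | J5 11-12 | J3 12-13 | J4 13-14 | J1 14-15 | J5 15-16 | J4 16-17 | J1 17-18 | J4 18-19 | J1 19-20 | J4 20-21 | J1 21-22 | J4 22-23 | J1 23-24 | J4 24-25 | J1 25-26 | J4 26-27 | J1 27-29 |
Completion: J1=29  J2=5  J3=13  J4=27  J5=16
Turnaround (C−A): J1=29  J2=5  J3=11  J4=24  J5=12
Finish order: J2 → J3 → J5 → J4 → J1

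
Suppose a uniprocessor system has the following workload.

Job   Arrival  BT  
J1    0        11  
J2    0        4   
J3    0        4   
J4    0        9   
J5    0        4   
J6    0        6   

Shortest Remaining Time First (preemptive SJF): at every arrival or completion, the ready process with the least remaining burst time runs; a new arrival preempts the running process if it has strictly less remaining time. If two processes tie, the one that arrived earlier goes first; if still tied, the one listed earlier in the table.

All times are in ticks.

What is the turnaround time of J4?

Schedule: | J2 0-4 | J3 4-8 | J5 8-12 | J6 12-18 | J4 18-27 | J1 27-38 |
Completion: J1=38  J2=4  J3=8  J4=27  J5=12  J6=18
Turnaround(J4) = completion − arrival = 27 − 0 = 27

27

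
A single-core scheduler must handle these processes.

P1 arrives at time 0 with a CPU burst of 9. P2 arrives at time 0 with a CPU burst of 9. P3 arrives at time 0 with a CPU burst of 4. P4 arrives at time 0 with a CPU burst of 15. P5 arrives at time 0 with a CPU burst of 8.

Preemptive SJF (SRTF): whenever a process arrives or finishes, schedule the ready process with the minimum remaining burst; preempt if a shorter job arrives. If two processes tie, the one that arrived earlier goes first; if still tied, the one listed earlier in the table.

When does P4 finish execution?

45

Schedule: | P3 0-4 | P5 4-12 | P1 12-21 | P2 21-30 | P4 30-45 |
Completion: P1=21  P2=30  P3=4  P4=45  P5=12
Turnaround (C−A): P1=21  P2=30  P3=4  P4=45  P5=12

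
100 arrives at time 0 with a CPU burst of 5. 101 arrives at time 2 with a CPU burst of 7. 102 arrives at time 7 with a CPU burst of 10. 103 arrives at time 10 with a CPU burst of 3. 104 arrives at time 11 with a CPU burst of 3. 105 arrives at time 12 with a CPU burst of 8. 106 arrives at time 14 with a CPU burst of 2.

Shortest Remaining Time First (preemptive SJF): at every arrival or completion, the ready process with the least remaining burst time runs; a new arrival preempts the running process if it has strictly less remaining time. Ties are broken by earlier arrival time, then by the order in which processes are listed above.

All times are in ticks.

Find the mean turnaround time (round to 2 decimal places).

11.29

Timeline: | 100 0-5 | 101 5-12 | 103 12-15 | 106 15-17 | 104 17-20 | 105 20-28 | 102 28-38 |
Completion: 100=5  101=12  102=38  103=15  104=20  105=28  106=17
Turnaround (C−A): 100=5  101=10  102=31  103=5  104=9  105=16  106=3
Turnaround times: 100=5, 101=10, 102=31, 103=5, 104=9, 105=16, 106=3
Average turnaround = (5+10+31+5+9+16+3) / 7 = 79/7 = 11.29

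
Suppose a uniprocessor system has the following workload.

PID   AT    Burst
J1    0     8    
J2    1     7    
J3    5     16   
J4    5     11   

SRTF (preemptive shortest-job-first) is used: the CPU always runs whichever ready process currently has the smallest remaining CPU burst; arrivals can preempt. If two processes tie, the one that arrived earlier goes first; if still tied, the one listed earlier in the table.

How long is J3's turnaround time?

Timeline: | J1 0-8 | J2 8-15 | J4 15-26 | J3 26-42 |
Completion: J1=8  J2=15  J3=42  J4=26
Turnaround(J3) = completion − arrival = 42 − 5 = 37

37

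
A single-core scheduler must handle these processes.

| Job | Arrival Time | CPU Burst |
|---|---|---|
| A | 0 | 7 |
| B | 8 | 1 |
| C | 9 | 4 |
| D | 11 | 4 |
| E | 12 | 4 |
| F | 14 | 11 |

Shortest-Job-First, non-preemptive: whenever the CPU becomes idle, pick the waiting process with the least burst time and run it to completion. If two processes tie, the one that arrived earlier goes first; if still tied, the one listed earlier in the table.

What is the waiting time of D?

Gantt: | A 0-7 | idle 7-8 | B 8-9 | C 9-13 | D 13-17 | E 17-21 | F 21-32 |
Completion: A=7  B=9  C=13  D=17  E=21  F=32
Waiting(D) = turnaround − burst = 6 − 4 = 2

2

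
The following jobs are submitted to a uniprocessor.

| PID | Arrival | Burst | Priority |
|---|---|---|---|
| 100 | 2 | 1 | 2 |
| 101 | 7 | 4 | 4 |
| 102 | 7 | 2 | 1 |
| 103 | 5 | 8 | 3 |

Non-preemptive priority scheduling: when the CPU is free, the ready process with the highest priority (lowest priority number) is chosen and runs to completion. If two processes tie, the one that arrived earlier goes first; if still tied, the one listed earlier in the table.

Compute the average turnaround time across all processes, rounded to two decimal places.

Timeline: | idle 0-2 | 100 2-3 | idle 3-5 | 103 5-13 | 102 13-15 | 101 15-19 |
Completion: 100=3  101=19  102=15  103=13
Turnaround (C−A): 100=1  101=12  102=8  103=8
Turnaround times: 100=1, 101=12, 102=8, 103=8
Average turnaround = (1+12+8+8) / 4 = 29/4 = 7.25

7.25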